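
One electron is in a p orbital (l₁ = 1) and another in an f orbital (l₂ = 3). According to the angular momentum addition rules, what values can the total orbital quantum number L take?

L = 2, 3, 4

The total orbital quantum number L ranges from |l₁ − l₂| to l₁ + l₂ in integer steps.
L ∈ {2, 3, 4}.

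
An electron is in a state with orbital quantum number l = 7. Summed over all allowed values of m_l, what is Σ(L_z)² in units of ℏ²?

Σ(L_z)² = 280 ℏ²

m_l ∈ {-7, -6, -5, -4, -3, -2, -1, 0, 1, 2, 3, 4, 5, 6, 7}.
Σ m_l² = 2·(1 + 4 + 9 + 16 + 25 + 36 + 49) = 280.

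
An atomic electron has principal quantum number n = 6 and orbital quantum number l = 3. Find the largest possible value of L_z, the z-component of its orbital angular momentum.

L_z = m_l ℏ with m_l ∈ {−3, …, 3}; the maximum is m_l = 3.

L_z,max = 3ℏ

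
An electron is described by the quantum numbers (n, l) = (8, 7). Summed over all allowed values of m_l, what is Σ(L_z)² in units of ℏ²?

Σ(L_z)² = 280 ℏ²

The allowed m_l values are -7, -6, -5, -4, -3, -2, -1, 0, 1, 2, 3, 4, 5, 6, 7.
Σ m_l² = l(l+1)(2l+1)/3 = 7·8·15/3 = 280.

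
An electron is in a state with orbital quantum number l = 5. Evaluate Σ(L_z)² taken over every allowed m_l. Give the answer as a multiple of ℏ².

m_l ∈ {-5, -4, -3, -2, -1, 0, 1, 2, 3, 4, 5}.
Summing m² from −5 to 5: Σ m_l² = 110.

Σ(L_z)² = 110 ℏ²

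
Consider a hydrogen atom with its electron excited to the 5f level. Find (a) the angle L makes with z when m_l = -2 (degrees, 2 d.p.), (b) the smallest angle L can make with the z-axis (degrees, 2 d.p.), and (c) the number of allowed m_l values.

θ(m_l=-2) ≈ 125.26°; θ_min ≈ 30.00°; 7 values

The 5f level has l = 3.
For m_l = -2: cos θ = -2/√12, θ ≈ 125.26°.
cos θ_min = 3/√12, so θ_min ≈ 30.00°.
There are 2l+1 = 7 values of m_l.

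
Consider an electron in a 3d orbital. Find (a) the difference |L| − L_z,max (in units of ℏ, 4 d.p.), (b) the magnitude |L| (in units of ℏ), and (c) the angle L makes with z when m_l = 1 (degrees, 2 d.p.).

The 3d subshell has l = 2.
|L| − L_z,max = (√6 − 2)ℏ ≈ 0.4495ℏ.
|L| = ℏ√(2·3) = √6 ℏ ≈ 2.449ℏ.
For m_l = 1: cos θ = 1/√6, θ ≈ 65.91°.

|L|−L_z,max ≈ 0.4495ℏ; |L| = √6 ℏ ≈ 2.449ℏ; θ(m_l=1) ≈ 65.91°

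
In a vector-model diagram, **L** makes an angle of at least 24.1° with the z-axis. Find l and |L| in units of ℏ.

At minimum angle, m_l = l, so cos θ = l/√(l(l+1)); cos²θ = l/(l+1) = 0.8333.
Thus l = 0.8333/(1 − 0.8333) ≈ 5.
Then |L| = ℏ√(5·6) = √30 ℏ.

l = 5, |L| = √30 ℏ ≈ 5.477ℏ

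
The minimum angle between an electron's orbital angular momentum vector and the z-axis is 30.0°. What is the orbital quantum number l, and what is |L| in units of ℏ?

cos θ_min = l/√(l(l+1)) = √(l/(l+1)), so l/(l+1) = cos²(30.0°) = 0.7500.
l = cos²θ/sin²θ ≈ 3.
Then |L| = ℏ√(3·4) = 2√3 ℏ.

l = 3, |L| = 2√3 ℏ ≈ 3.464ℏ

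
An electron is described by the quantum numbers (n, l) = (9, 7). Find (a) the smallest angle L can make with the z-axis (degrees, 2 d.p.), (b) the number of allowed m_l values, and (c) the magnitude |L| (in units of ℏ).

θ_min ≈ 20.70°; 15 values; |L| = 2√14 ℏ ≈ 7.483ℏ

cos θ_min = 7/√56, so θ_min ≈ 20.70°.
There are 2l+1 = 15 values of m_l.
|L| = ℏ√(7·8) = 2√14 ℏ ≈ 7.483ℏ.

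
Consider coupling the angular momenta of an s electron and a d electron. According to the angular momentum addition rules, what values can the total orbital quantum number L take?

L = 2

Angular momentum addition gives L = |l₁ − l₂|, …, l₁ + l₂.
L ∈ {2}.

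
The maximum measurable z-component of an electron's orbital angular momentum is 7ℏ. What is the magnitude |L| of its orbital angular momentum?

L_z,max = lℏ, so l = 7.
|L| = ℏ√(l(l+1)) = 2√14 ℏ.

|L| = 2√14 ℏ ≈ 7.483ℏ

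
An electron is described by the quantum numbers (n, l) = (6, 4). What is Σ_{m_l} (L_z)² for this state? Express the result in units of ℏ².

The allowed m_l values are -4, -3, -2, -1, 0, 1, 2, 3, 4.
Summing m² from −4 to 4: Σ m_l² = 60.

Σ(L_z)² = 60 ℏ²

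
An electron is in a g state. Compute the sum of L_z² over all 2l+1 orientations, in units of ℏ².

Σ(L_z)² = 60 ℏ²

A g state has l = 4.
m_l runs from −4 to 4, i.e. {-4, -3, -2, -1, 0, 1, 2, 3, 4}.
Σ m_l² = 2·(1 + 4 + 9 + 16) = 60.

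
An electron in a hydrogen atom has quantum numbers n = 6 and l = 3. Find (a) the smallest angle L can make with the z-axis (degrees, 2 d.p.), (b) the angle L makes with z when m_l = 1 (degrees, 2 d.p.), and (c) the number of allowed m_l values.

θ_min ≈ 30.00°; θ(m_l=1) ≈ 73.22°; 7 values

cos θ_min = 3/√12, so θ_min ≈ 30.00°.
For m_l = 1: cos θ = 1/√12, θ ≈ 73.22°.
There are 2l+1 = 7 values of m_l.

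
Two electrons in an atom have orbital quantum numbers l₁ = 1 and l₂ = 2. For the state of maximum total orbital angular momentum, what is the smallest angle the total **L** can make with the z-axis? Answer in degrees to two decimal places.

θ_min ≈ 30.00°

L runs from |1 − 2| = 1 to 1 + 2 = 3.
L ∈ {1, 2, 3}.
The maximum is L = 3, with |L_tot| = ℏ√(3·4) = 2√3 ℏ.
The minimum angle with z is arccos(3/√12) ≈ 30.00°.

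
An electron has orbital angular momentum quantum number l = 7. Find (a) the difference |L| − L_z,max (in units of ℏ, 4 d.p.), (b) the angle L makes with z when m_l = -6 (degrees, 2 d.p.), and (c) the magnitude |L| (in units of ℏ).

|L| − L_z,max = (2√14 − 7)ℏ ≈ 0.4833ℏ.
For m_l = -6: cos θ = -6/√56, θ ≈ 143.30°.
|L| = ℏ√(7·8) = 2√14 ℏ ≈ 7.483ℏ.

|L|−L_z,max ≈ 0.4833ℏ; θ(m_l=-6) ≈ 143.30°; |L| = 2√14 ℏ ≈ 7.483ℏ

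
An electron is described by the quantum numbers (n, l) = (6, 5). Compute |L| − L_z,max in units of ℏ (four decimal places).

|L| = √30 ℏ ≈ 5.4772ℏ, while L_z,max = lℏ = 5ℏ.
The difference is (√30 − 5)ℏ ≈ 0.4772ℏ.

|L| − L_z,max ≈ 0.4772ℏ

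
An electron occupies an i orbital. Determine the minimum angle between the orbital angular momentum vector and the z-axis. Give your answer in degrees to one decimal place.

θ_min ≈ 22.2°

For an i orbital, l = 6.
|L| = ℏ√(l(l+1)) = √42 ℏ.
The smallest angle corresponds to the largest L_z, i.e. m_l = l = 6, giving L_z = 6ℏ.
cos θ_min = 6/√42, so θ_min ≈ 22.2°.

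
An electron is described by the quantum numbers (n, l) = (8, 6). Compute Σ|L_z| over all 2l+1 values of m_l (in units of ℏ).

Σ|L_z| = 42 ℏ

The allowed m_l values are -6, -5, -4, -3, -2, -1, 0, 1, 2, 3, 4, 5, 6.
Σ|m_l| = 2(1+2+…+6) = 42.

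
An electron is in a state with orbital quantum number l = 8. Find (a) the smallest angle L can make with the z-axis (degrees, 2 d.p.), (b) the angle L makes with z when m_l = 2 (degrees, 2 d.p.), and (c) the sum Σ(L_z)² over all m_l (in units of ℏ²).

cos θ_min = 8/√72, so θ_min ≈ 19.47°.
For m_l = 2: cos θ = 2/√72, θ ≈ 76.37°.
Σ m_l² = 408, so Σ(L_z)² = 408 ℏ².

θ_min ≈ 19.47°; θ(m_l=2) ≈ 76.37°; Σ(L_z)² = 408 ℏ²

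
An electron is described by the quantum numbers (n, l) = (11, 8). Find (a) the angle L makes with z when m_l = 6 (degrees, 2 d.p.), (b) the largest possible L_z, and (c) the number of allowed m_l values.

θ(m_l=6) ≈ 45.00°; L_z,max = 8ℏ; 17 values

For m_l = 6: cos θ = 6/√72, θ ≈ 45.00°.
L_z,max = lℏ = 8ℏ.
There are 2l+1 = 17 values of m_l.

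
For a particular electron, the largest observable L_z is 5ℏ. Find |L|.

The maximum L_z equals lℏ, giving l = 5.
|L| = ℏ√(l(l+1)) = √30 ℏ.

|L| = √30 ℏ ≈ 5.477ℏ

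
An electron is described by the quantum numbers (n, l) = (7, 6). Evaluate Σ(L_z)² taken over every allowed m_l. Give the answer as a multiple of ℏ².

m_l runs from −6 to 6, i.e. {-6, -5, -4, -3, -2, -1, 0, 1, 2, 3, 4, 5, 6}.
Σ m_l² = l(l+1)(2l+1)/3 = 6·7·13/3 = 182.

Σ(L_z)² = 182 ℏ²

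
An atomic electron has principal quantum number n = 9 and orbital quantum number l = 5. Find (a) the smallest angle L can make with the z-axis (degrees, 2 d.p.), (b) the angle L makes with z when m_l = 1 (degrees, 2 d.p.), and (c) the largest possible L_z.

cos θ_min = 5/√30, so θ_min ≈ 24.09°.
For m_l = 1: cos θ = 1/√30, θ ≈ 79.48°.
L_z,max = lℏ = 5ℏ.

θ_min ≈ 24.09°; θ(m_l=1) ≈ 79.48°; L_z,max = 5ℏ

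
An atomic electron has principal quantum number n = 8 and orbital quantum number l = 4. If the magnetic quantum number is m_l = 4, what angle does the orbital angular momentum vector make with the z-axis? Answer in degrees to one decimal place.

|L|² = l(l+1)ℏ² = 20ℏ², so |L| = 2√5 ℏ.
L_z = m_l ℏ = 4ℏ.
cos θ = L_z/|L| = 4/√20, so θ ≈ 26.6°.

θ ≈ 26.6°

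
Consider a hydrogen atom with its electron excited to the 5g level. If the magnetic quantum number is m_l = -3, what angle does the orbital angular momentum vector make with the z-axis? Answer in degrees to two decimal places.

θ ≈ 132.13°

The 5g level has l = 4.
|L|² = l(l+1)ℏ² = 20ℏ², so |L| = 2√5 ℏ.
L_z = m_l ℏ = −3ℏ.
cos θ = L_z/|L| = -3/√20, so θ ≈ 132.13°.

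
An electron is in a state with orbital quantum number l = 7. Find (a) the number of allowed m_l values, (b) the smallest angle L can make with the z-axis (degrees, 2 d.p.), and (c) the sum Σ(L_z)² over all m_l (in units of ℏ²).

There are 2l+1 = 15 values of m_l.
cos θ_min = 7/√56, so θ_min ≈ 20.70°.
Σ m_l² = 280, so Σ(L_z)² = 280 ℏ².

15 values; θ_min ≈ 20.70°; Σ(L_z)² = 280 ℏ²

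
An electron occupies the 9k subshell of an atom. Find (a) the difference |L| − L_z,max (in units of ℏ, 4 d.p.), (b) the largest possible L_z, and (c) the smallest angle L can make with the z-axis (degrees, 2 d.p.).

The 9k subshell has l = 7.
|L| − L_z,max = (2√14 − 7)ℏ ≈ 0.4833ℏ.
L_z,max = lℏ = 7ℏ.
cos θ_min = 7/√56, so θ_min ≈ 20.70°.

|L|−L_z,max ≈ 0.4833ℏ; L_z,max = 7ℏ; θ_min ≈ 20.70°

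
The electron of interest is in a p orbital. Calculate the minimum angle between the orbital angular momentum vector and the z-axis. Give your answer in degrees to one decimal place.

θ_min ≈ 45.0°

A p state has l = 1.
|L| = ℏ√(l(l+1)) = √2 ℏ.
The smallest angle corresponds to the largest L_z, i.e. m_l = l = 1, giving L_z = 1ℏ.
cos θ_min = 1/√2, so θ_min ≈ 45.0°.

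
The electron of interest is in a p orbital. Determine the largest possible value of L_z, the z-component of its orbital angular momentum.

L_z,max = 1ℏ

A p state has l = 1.
L_z = m_l ℏ with m_l ∈ {−1, …, 1}; the maximum is m_l = 1.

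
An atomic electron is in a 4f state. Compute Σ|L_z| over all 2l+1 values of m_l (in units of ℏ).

The 4f subshell has l = 3.
The allowed m_l values are -3, -2, -1, 0, 1, 2, 3.
Σ|m_l| = 2·3(3+1)/2 = 12.

Σ|L_z| = 12 ℏ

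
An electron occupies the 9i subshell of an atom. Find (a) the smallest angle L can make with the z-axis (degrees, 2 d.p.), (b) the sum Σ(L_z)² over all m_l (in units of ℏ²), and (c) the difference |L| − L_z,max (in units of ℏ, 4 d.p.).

For 9i, l = 6.
cos θ_min = 6/√42, so θ_min ≈ 22.21°.
Σ m_l² = 182, so Σ(L_z)² = 182 ℏ².
|L| − L_z,max = (√42 − 6)ℏ ≈ 0.4807ℏ.

θ_min ≈ 22.21°; Σ(L_z)² = 182 ℏ²; |L|−L_z,max ≈ 0.4807ℏ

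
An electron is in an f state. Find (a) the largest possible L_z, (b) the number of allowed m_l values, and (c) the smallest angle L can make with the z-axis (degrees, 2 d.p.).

An f state has l = 3.
L_z,max = lℏ = 3ℏ.
There are 2l+1 = 7 values of m_l.
cos θ_min = 3/√12, so θ_min ≈ 30.00°.

L_z,max = 3ℏ; 7 values; θ_min ≈ 30.00°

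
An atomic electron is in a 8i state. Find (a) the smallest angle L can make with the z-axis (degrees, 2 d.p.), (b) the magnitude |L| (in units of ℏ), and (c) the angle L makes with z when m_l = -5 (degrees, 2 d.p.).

For 8i, l = 6.
cos θ_min = 6/√42, so θ_min ≈ 22.21°.
|L| = ℏ√(6·7) = √42 ℏ ≈ 6.481ℏ.
For m_l = -5: cos θ = -5/√42, θ ≈ 140.49°.

θ_min ≈ 22.21°; |L| = √42 ℏ ≈ 6.481ℏ; θ(m_l=-5) ≈ 140.49°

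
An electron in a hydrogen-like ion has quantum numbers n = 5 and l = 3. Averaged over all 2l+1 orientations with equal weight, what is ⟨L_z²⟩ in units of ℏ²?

m_l ∈ {-3, -2, -1, 0, 1, 2, 3}.
⟨L_z²⟩ = ℏ²·l(l+1)/3 = 4ℏ².

⟨L_z²⟩ = 4 ℏ²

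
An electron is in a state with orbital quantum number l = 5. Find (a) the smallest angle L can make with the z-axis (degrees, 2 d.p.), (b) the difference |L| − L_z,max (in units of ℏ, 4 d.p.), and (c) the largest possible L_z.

cos θ_min = 5/√30, so θ_min ≈ 24.09°.
|L| − L_z,max = (√30 − 5)ℏ ≈ 0.4772ℏ.
L_z,max = lℏ = 5ℏ.

θ_min ≈ 24.09°; |L|−L_z,max ≈ 0.4772ℏ; L_z,max = 5ℏ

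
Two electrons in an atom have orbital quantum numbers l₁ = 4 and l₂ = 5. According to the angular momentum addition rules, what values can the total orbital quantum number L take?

L = 1, 2, 3, 4, 5, 6, 7, 8, 9

By the triangle rule, |l₁ − l₂| ≤ L ≤ l₁ + l₂.
So L can be 1, 2, 3, 4, 5, 6, 7, 8, 9.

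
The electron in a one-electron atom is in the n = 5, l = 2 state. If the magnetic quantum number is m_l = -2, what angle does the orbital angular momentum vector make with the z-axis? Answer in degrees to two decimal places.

|L|² = l(l+1)ℏ² = 6ℏ², so |L| = √6 ℏ.
L_z = m_l ℏ = −2ℏ.
cos θ = L_z/|L| = -2/√6, so θ ≈ 144.74°.

θ ≈ 144.74°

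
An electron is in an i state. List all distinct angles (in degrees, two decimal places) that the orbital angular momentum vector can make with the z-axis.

θ ∈ {22.21°, 39.51°, 51.89°, 62.42°, 72.02°, 81.12°, 90.00°, 98.88°, 107.98°, 117.58°, 128.11°, 140.49°, 157.79°}

An i state has l = 6.
|L| = √(l(l+1)) ℏ = √42 ℏ.
cos θ = m_l/√42 for each m_l ∈ {-6, -5, -4, -3, -2, -1, 0, 1, 2, 3, 4, 5, 6}.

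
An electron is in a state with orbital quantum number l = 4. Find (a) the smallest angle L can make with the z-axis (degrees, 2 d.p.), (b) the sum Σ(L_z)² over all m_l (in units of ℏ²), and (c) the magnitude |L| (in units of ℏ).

θ_min ≈ 26.57°; Σ(L_z)² = 60 ℏ²; |L| = 2√5 ℏ ≈ 4.472ℏ

cos θ_min = 4/√20, so θ_min ≈ 26.57°.
Σ m_l² = 60, so Σ(L_z)² = 60 ℏ².
|L| = ℏ√(4·5) = 2√5 ℏ ≈ 4.472ℏ.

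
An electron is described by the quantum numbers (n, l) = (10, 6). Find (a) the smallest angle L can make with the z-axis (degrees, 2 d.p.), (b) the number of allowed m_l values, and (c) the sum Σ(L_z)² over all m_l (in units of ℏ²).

cos θ_min = 6/√42, so θ_min ≈ 22.21°.
There are 2l+1 = 13 values of m_l.
Σ m_l² = 182, so Σ(L_z)² = 182 ℏ².

θ_min ≈ 22.21°; 13 values; Σ(L_z)² = 182 ℏ²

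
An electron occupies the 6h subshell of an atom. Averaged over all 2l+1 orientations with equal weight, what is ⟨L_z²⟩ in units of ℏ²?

For 6h, l = 5.
m_l runs from −5 to 5, i.e. {-5, -4, -3, -2, -1, 0, 1, 2, 3, 4, 5}.
⟨L_z²⟩ = ℏ²·l(l+1)/3 = 10ℏ².

⟨L_z²⟩ = 10 ℏ²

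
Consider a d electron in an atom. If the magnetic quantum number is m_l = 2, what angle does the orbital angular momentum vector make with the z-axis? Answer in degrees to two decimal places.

A d state has l = 2.
|L| = ℏ√(l(l+1)) = √6 ℏ.
L_z = m_l ℏ = 2ℏ.
cos θ = L_z/|L| = 2/√6, so θ ≈ 35.26°.

θ ≈ 35.26°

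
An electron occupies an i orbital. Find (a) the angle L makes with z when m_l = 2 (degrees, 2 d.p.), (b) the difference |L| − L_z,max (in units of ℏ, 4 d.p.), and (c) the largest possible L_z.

An i state has l = 6.
For m_l = 2: cos θ = 2/√42, θ ≈ 72.02°.
|L| − L_z,max = (√42 − 6)ℏ ≈ 0.4807ℏ.
L_z,max = lℏ = 6ℏ.

θ(m_l=2) ≈ 72.02°; |L|−L_z,max ≈ 0.4807ℏ; L_z,max = 6ℏ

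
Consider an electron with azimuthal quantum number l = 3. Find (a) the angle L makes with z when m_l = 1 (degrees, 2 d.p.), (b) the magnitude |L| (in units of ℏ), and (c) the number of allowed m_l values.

For m_l = 1: cos θ = 1/√12, θ ≈ 73.22°.
|L| = ℏ√(3·4) = 2√3 ℏ ≈ 3.464ℏ.
There are 2l+1 = 7 values of m_l.

θ(m_l=1) ≈ 73.22°; |L| = 2√3 ℏ ≈ 3.464ℏ; 7 values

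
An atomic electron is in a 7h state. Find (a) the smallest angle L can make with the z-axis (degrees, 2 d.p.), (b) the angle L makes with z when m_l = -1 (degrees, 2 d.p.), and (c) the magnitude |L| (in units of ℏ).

For 7h, l = 5.
cos θ_min = 5/√30, so θ_min ≈ 24.09°.
For m_l = -1: cos θ = -1/√30, θ ≈ 100.52°.
|L| = ℏ√(5·6) = √30 ℏ ≈ 5.477ℏ.

θ_min ≈ 24.09°; θ(m_l=-1) ≈ 100.52°; |L| = √30 ℏ ≈ 5.477ℏ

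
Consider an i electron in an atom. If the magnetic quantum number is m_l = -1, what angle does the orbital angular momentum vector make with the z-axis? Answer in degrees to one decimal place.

For an i orbital, l = 6.
|L| = ℏ√(l(l+1)) = √42 ℏ.
L_z = m_l ℏ = −1ℏ.
cos θ = L_z/|L| = -1/√42, so θ ≈ 98.9°.

θ ≈ 98.9°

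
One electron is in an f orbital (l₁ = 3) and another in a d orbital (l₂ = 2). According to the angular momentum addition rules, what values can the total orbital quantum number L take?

The total orbital quantum number L ranges from |l₁ − l₂| to l₁ + l₂ in integer steps.
Allowed values: L = 1, 2, 3, 4, 5.

L = 1, 2, 3, 4, 5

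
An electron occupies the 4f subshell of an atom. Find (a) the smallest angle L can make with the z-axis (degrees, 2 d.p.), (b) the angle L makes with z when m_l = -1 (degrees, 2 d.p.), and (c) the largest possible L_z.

The 4f subshell has l = 3.
cos θ_min = 3/√12, so θ_min ≈ 30.00°.
For m_l = -1: cos θ = -1/√12, θ ≈ 106.78°.
L_z,max = lℏ = 3ℏ.

θ_min ≈ 30.00°; θ(m_l=-1) ≈ 106.78°; L_z,max = 3ℏ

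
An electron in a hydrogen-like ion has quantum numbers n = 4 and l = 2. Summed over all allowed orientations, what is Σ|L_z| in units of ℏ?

Σ|L_z| = 6 ℏ

m_l runs from −2 to 2, i.e. {-2, -1, 0, 1, 2}.
Σ|m_l| = l(l+1) = 6.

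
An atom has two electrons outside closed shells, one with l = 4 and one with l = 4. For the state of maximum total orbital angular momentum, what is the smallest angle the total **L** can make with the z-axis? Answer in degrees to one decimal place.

Angular momentum addition gives L = |l₁ − l₂|, …, l₁ + l₂.
L ∈ {0, 1, 2, 3, 4, 5, 6, 7, 8}.
The maximum is L = 8, with |L_tot| = ℏ√(8·9) = 6√2 ℏ.
The minimum angle with z is arccos(8/√72) ≈ 19.5°.

θ_min ≈ 19.5°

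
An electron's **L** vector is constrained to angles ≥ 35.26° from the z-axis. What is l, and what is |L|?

l = 2, |L| = √6 ℏ ≈ 2.449ℏ

cos²θ_min = l/(l+1) = 0.6667.
Thus l = 0.6667/(1 − 0.6667) ≈ 2.
Then |L| = ℏ√(2·3) = √6 ℏ.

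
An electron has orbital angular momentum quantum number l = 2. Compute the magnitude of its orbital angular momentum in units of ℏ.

|L| = √6 ℏ ≈ 2.449ℏ

|L| = ℏ√(l(l+1)) = ℏ√(2·3) = √6 ℏ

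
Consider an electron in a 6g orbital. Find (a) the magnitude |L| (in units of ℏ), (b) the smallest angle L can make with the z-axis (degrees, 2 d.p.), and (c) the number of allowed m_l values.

6g means n = 6, l = 4.
|L| = ℏ√(4·5) = 2√5 ℏ ≈ 4.472ℏ.
cos θ_min = 4/√20, so θ_min ≈ 26.57°.
There are 2l+1 = 9 values of m_l.

|L| = 2√5 ℏ ≈ 4.472ℏ; θ_min ≈ 26.57°; 9 values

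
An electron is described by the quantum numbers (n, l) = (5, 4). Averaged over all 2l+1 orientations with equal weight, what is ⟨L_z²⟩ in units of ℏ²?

m_l ∈ {-4, -3, -2, -1, 0, 1, 2, 3, 4}.
Average of L_z² over 9 states: 60/9 ℏ² = 6.667 ℏ².

⟨L_z²⟩ = 6.667 ℏ²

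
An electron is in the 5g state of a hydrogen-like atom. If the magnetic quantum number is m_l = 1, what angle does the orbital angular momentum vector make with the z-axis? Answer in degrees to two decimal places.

For 5g, l = 4.
|L| = ℏ√(l(l+1)) = 2√5 ℏ.
L_z = m_l ℏ = 1ℏ.
cos θ = L_z/|L| = 1/√20, so θ ≈ 77.08°.

θ ≈ 77.08°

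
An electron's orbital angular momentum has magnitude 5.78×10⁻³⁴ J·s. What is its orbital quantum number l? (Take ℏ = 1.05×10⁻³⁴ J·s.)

l = 5

In units of ℏ, |L| ≈ 5.505.
Set l(l+1) = 30.30; the integer solution is l = 5.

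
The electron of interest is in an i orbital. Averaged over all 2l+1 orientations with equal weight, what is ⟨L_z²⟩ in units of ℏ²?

For an i orbital, l = 6.
m_l runs from −6 to 6, i.e. {-6, -5, -4, -3, -2, -1, 0, 1, 2, 3, 4, 5, 6}.
⟨L_z²⟩ = ℏ²·l(l+1)/3 = 14ℏ².

⟨L_z²⟩ = 14 ℏ²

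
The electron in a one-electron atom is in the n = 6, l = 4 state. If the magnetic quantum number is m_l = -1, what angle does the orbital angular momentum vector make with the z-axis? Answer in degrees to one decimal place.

θ ≈ 102.9°

|L| = ℏ√(l(l+1)) = 2√5 ℏ.
L_z = m_l ℏ = −1ℏ.
cos θ = L_z/|L| = -1/√20, so θ ≈ 102.9°.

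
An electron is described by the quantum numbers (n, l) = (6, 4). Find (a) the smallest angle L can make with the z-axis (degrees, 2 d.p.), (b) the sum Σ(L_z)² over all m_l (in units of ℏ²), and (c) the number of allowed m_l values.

θ_min ≈ 26.57°; Σ(L_z)² = 60 ℏ²; 9 values

cos θ_min = 4/√20, so θ_min ≈ 26.57°.
Σ m_l² = 60, so Σ(L_z)² = 60 ℏ².
There are 2l+1 = 9 values of m_l.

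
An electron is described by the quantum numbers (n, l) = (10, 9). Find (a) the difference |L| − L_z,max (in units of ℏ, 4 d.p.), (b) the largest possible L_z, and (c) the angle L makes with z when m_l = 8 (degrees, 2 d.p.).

|L| − L_z,max = (3√10 − 9)ℏ ≈ 0.4868ℏ.
L_z,max = lℏ = 9ℏ.
For m_l = 8: cos θ = 8/√90, θ ≈ 32.51°.

|L|−L_z,max ≈ 0.4868ℏ; L_z,max = 9ℏ; θ(m_l=8) ≈ 32.51°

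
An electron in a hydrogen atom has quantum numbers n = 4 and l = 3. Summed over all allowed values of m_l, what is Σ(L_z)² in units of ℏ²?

Σ(L_z)² = 28 ℏ²

m_l runs from −3 to 3, i.e. {-3, -2, -1, 0, 1, 2, 3}.
Σ m_l² = 2·(1 + 4 + 9) = 28.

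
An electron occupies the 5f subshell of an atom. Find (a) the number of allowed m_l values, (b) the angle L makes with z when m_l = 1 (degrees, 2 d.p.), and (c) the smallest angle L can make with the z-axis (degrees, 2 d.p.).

7 values; θ(m_l=1) ≈ 73.22°; θ_min ≈ 30.00°

For 5f, l = 3.
There are 2l+1 = 7 values of m_l.
For m_l = 1: cos θ = 1/√12, θ ≈ 73.22°.
cos θ_min = 3/√12, so θ_min ≈ 30.00°.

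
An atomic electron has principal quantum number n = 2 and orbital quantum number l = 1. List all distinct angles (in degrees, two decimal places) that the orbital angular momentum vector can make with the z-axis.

|L| = √(l(l+1)) ℏ = √2 ℏ.
cos θ = m_l/√2 for each m_l ∈ {-1, 0, 1}.

θ ∈ {45.00°, 90.00°, 135.00°}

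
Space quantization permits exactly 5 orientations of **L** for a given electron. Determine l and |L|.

l = 2, |L| = √6 ℏ ≈ 2.449ℏ

2l + 1 = 5 ⇒ l = 2.
|L| = ℏ√(l(l+1)) = ℏ√(2·3) = √6 ℏ.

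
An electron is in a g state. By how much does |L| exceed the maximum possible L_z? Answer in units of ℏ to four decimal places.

For a g orbital, l = 4.
|L| = 2√5 ℏ ≈ 4.4721ℏ, while L_z,max = lℏ = 4ℏ.
The difference is (2√5 − 4)ℏ ≈ 0.4721ℏ.

|L| − L_z,max ≈ 0.4721ℏ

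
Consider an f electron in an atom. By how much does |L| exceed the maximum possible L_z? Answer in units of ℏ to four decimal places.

For an f orbital, l = 3.
|L| = 2√3 ℏ ≈ 3.4641ℏ, while L_z,max = lℏ = 3ℏ.
The difference is (2√3 − 3)ℏ ≈ 0.4641ℏ.

|L| − L_z,max ≈ 0.4641ℏ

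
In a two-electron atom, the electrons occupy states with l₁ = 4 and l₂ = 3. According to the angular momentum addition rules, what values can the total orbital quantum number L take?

The total orbital quantum number L ranges from |l₁ − l₂| to l₁ + l₂ in integer steps.
Allowed values: L = 1, 2, 3, 4, 5, 6, 7.

L = 1, 2, 3, 4, 5, 6, 7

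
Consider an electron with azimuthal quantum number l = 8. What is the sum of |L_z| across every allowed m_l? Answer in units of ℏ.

Σ|L_z| = 72 ℏ

The allowed m_l values are -8, -7, -6, -5, -4, -3, -2, -1, 0, 1, 2, 3, 4, 5, 6, 7, 8.
Σ|m_l| = 2·8(8+1)/2 = 72.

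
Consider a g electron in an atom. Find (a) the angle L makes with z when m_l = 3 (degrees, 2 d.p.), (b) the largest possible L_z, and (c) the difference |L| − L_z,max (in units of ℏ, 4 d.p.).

A g state has l = 4.
For m_l = 3: cos θ = 3/√20, θ ≈ 47.87°.
L_z,max = lℏ = 4ℏ.
|L| − L_z,max = (2√5 − 4)ℏ ≈ 0.4721ℏ.

θ(m_l=3) ≈ 47.87°; L_z,max = 4ℏ; |L|−L_z,max ≈ 0.4721ℏ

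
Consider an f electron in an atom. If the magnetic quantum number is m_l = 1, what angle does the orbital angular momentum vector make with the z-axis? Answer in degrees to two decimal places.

An f state has l = 3.
|L| = ℏ√(l(l+1)) = 2√3 ℏ.
L_z = m_l ℏ = 1ℏ.
cos θ = L_z/|L| = 1/√12, so θ ≈ 73.22°.

θ ≈ 73.22°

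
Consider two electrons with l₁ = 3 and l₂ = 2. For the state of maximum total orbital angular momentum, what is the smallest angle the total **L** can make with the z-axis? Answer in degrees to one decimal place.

By the triangle rule, |l₁ − l₂| ≤ L ≤ l₁ + l₂.
L ∈ {1, 2, 3, 4, 5}.
The maximum is L = 5, with |L_tot| = ℏ√(5·6) = √30 ℏ.
The minimum angle with z is arccos(5/√30) ≈ 24.1°.

θ_min ≈ 24.1°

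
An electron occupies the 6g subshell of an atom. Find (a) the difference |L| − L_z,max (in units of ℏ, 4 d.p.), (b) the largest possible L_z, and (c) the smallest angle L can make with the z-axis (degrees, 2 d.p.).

|L|−L_z,max ≈ 0.4721ℏ; L_z,max = 4ℏ; θ_min ≈ 26.57°

The 6g subshell has l = 4.
|L| − L_z,max = (2√5 − 4)ℏ ≈ 0.4721ℏ.
L_z,max = lℏ = 4ℏ.
cos θ_min = 4/√20, so θ_min ≈ 26.57°.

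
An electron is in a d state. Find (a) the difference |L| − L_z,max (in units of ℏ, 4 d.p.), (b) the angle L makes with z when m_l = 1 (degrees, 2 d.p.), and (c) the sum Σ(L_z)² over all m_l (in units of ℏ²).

D corresponds to l = 2.
|L| − L_z,max = (√6 − 2)ℏ ≈ 0.4495ℏ.
For m_l = 1: cos θ = 1/√6, θ ≈ 65.91°.
Σ m_l² = 10, so Σ(L_z)² = 10 ℏ².

|L|−L_z,max ≈ 0.4495ℏ; θ(m_l=1) ≈ 65.91°; Σ(L_z)² = 10 ℏ²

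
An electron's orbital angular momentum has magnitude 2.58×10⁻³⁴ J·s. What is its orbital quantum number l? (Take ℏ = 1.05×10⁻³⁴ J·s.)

In units of ℏ, |L| ≈ 2.457.
(|L|/ℏ)² = l(l+1) ≈ 6.04 ⇒ l = 2.

l = 2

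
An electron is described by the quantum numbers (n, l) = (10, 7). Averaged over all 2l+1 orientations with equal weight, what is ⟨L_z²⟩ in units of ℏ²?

⟨L_z²⟩ = 18.67 ℏ²

The allowed m_l values are -7, -6, -5, -4, -3, -2, -1, 0, 1, 2, 3, 4, 5, 6, 7.
⟨L_z²⟩ = ℏ²·(Σ m_l²)/(2l+1) = ℏ²·280/15 = 18.67ℏ².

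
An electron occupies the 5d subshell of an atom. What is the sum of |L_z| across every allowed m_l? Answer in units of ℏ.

5d means n = 5, l = 2.
The allowed m_l values are -2, -1, 0, 1, 2.
Σ|m_l| = l(l+1) = 6.

Σ|L_z| = 6 ℏ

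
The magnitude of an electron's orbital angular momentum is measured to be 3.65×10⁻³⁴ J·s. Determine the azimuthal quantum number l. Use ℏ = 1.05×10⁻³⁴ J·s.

Dividing by ℏ: |L|/ℏ ≈ 3.476.
(|L|/ℏ)² = l(l+1) ≈ 12.08 ⇒ l = 3.

l = 3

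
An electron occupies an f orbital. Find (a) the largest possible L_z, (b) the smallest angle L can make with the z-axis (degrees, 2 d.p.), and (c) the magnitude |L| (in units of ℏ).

L_z,max = 3ℏ; θ_min ≈ 30.00°; |L| = 2√3 ℏ ≈ 3.464ℏ

F corresponds to l = 3.
L_z,max = lℏ = 3ℏ.
cos θ_min = 3/√12, so θ_min ≈ 30.00°.
|L| = ℏ√(3·4) = 2√3 ℏ ≈ 3.464ℏ.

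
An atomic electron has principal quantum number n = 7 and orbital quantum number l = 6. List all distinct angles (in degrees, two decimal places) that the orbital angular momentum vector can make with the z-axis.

θ ∈ {22.21°, 39.51°, 51.89°, 62.42°, 72.02°, 81.12°, 90.00°, 98.88°, 107.98°, 117.58°, 128.11°, 140.49°, 157.79°}

|L| = √(l(l+1)) ℏ = √42 ℏ.
cos θ = m_l/√42 for each m_l ∈ {-6, -5, -4, -3, -2, -1, 0, 1, 2, 3, 4, 5, 6}.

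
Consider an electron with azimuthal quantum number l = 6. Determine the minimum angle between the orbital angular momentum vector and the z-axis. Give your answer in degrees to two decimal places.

|L|² = l(l+1)ℏ² = 42ℏ², so |L| = √42 ℏ.
The smallest angle corresponds to the largest L_z, i.e. m_l = l = 6, giving L_z = 6ℏ.
cos θ_min = 6/√42, so θ_min ≈ 22.21°.

θ_min ≈ 22.21°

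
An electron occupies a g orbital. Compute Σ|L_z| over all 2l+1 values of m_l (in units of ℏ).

Σ|L_z| = 20 ℏ

The letter g corresponds to l = 4.
The allowed m_l values are -4, -3, -2, -1, 0, 1, 2, 3, 4.
Σ|m_l| = l(l+1) = 20.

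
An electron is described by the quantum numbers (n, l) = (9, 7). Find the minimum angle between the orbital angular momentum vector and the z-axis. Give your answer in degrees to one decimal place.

|L|² = l(l+1)ℏ² = 56ℏ², so |L| = 2√14 ℏ.
The smallest angle corresponds to the largest L_z, i.e. m_l = l = 7, giving L_z = 7ℏ.
cos θ_min = 7/√56, so θ_min ≈ 20.7°.

θ_min ≈ 20.7°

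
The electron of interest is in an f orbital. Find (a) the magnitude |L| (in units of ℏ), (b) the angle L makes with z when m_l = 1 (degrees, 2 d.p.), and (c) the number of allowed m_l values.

|L| = 2√3 ℏ ≈ 3.464ℏ; θ(m_l=1) ≈ 73.22°; 7 values

An f state has l = 3.
|L| = ℏ√(3·4) = 2√3 ℏ ≈ 3.464ℏ.
For m_l = 1: cos θ = 1/√12, θ ≈ 73.22°.
There are 2l+1 = 7 values of m_l.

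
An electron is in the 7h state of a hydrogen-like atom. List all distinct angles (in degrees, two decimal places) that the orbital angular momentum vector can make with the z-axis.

7h means n = 7, l = 5.
|L|² = l(l+1)ℏ² = 30ℏ², so |L| = √30 ℏ.
cos θ = m_l/√30 for each m_l ∈ {-5, -4, -3, -2, -1, 0, 1, 2, 3, 4, 5}.

θ ∈ {24.09°, 43.09°, 56.79°, 68.58°, 79.48°, 90.00°, 100.52°, 111.42°, 123.21°, 136.91°, 155.91°}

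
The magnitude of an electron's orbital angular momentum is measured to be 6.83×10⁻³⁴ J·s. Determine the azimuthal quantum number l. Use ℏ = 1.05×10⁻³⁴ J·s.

Dividing by ℏ: |L|/ℏ ≈ 6.505.
(|L|/ℏ)² = l(l+1) ≈ 42.31 ⇒ l = 6.

l = 6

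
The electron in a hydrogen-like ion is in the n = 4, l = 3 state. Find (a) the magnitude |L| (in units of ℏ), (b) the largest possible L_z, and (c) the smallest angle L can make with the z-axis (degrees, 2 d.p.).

|L| = ℏ√(3·4) = 2√3 ℏ ≈ 3.464ℏ.
L_z,max = lℏ = 3ℏ.
cos θ_min = 3/√12, so θ_min ≈ 30.00°.

|L| = 2√3 ℏ ≈ 3.464ℏ; L_z,max = 3ℏ; θ_min ≈ 30.00°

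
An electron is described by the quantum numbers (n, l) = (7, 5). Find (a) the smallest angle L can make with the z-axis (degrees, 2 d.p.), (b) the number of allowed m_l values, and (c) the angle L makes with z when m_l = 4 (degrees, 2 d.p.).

cos θ_min = 5/√30, so θ_min ≈ 24.09°.
There are 2l+1 = 11 values of m_l.
For m_l = 4: cos θ = 4/√30, θ ≈ 43.09°.

θ_min ≈ 24.09°; 11 values; θ(m_l=4) ≈ 43.09°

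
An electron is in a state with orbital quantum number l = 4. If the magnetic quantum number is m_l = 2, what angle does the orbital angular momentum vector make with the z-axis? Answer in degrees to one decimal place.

θ ≈ 63.4°

|L| = √(l(l+1)) ℏ = 2√5 ℏ.
L_z = m_l ℏ = 2ℏ.
cos θ = L_z/|L| = 2/√20, so θ ≈ 63.4°.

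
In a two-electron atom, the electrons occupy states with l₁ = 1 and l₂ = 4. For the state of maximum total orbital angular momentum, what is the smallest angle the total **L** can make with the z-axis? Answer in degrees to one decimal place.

L runs from |1 − 4| = 3 to 1 + 4 = 5.
Allowed values: L = 3, 4, 5.
The maximum is L = 5, with |L_tot| = ℏ√(5·6) = √30 ℏ.
The minimum angle with z is arccos(5/√30) ≈ 24.1°.

θ_min ≈ 24.1°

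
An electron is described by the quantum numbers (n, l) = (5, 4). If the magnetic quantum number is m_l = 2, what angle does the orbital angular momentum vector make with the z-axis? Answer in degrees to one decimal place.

|L| = √(l(l+1)) ℏ = 2√5 ℏ.
L_z = m_l ℏ = 2ℏ.
cos θ = L_z/|L| = 2/√20, so θ ≈ 63.4°.

θ ≈ 63.4°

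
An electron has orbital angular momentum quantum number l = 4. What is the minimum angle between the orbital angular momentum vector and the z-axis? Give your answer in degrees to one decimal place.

θ_min ≈ 26.6°

|L| = ℏ√(l(l+1)) = 2√5 ℏ.
The smallest angle corresponds to the largest L_z, i.e. m_l = l = 4, giving L_z = 4ℏ.
cos θ_min = 4/√20, so θ_min ≈ 26.6°.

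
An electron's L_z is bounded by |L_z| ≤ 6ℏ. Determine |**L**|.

|L| = √42 ℏ ≈ 6.481ℏ

L_z,max = lℏ, so l = 6.
|L| = ℏ√(l(l+1)) = √42 ℏ.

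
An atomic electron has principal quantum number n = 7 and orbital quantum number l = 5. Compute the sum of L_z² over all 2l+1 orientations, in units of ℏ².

m_l ∈ {-5, -4, -3, -2, -1, 0, 1, 2, 3, 4, 5}.
Σ m_l² = l(l+1)(2l+1)/3 = 5·6·11/3 = 110.

Σ(L_z)² = 110 ℏ²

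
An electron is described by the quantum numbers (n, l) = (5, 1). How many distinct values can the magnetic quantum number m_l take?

The number of m_l values is 2l + 1 = 2·1 + 1 = 3.

3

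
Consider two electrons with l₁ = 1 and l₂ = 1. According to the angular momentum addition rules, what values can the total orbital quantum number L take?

Angular momentum addition gives L = |l₁ − l₂|, …, l₁ + l₂.
Allowed values: L = 0, 1, 2.

L = 0, 1, 2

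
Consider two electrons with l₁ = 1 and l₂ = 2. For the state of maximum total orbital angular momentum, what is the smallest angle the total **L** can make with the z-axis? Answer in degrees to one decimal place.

L runs from |1 − 2| = 1 to 1 + 2 = 3.
L ∈ {1, 2, 3}.
The maximum is L = 3, with |L_tot| = ℏ√(3·4) = 2√3 ℏ.
The minimum angle with z is arccos(3/√12) ≈ 30.0°.

θ_min ≈ 30.0°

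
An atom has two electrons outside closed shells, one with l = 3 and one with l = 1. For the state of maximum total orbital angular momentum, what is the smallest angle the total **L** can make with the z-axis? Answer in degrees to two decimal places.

θ_min ≈ 26.57°

The total orbital quantum number L ranges from |l₁ − l₂| to l₁ + l₂ in integer steps.
Allowed values: L = 2, 3, 4.
The maximum is L = 4, with |L_tot| = ℏ√(4·5) = 2√5 ℏ.
The minimum angle with z is arccos(4/√20) ≈ 26.57°.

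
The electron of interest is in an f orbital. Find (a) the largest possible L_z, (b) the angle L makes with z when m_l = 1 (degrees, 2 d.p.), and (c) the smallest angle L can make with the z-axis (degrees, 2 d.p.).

L_z,max = 3ℏ; θ(m_l=1) ≈ 73.22°; θ_min ≈ 30.00°

For an f orbital, l = 3.
L_z,max = lℏ = 3ℏ.
For m_l = 1: cos θ = 1/√12, θ ≈ 73.22°.
cos θ_min = 3/√12, so θ_min ≈ 30.00°.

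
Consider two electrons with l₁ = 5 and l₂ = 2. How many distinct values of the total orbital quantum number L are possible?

5

L runs from |5 − 2| = 3 to 5 + 2 = 7.
L ∈ {3, 4, 5, 6, 7}.
That is 5 values.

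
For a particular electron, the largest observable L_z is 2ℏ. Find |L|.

L_z,max = lℏ, so l = 2.
|L| = √(l(l+1)) ℏ = √6 ℏ.

|L| = √6 ℏ ≈ 2.449ℏ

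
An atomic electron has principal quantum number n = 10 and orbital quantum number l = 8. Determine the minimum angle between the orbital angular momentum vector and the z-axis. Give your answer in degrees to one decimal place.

|L| = ℏ√(l(l+1)) = 6√2 ℏ.
The smallest angle corresponds to the largest L_z, i.e. m_l = l = 8, giving L_z = 8ℏ.
cos θ_min = 8/√72, so θ_min ≈ 19.5°.

θ_min ≈ 19.5°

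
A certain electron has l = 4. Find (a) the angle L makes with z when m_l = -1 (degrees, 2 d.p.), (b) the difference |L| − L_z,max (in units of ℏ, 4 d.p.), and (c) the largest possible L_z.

For m_l = -1: cos θ = -1/√20, θ ≈ 102.92°.
|L| − L_z,max = (2√5 − 4)ℏ ≈ 0.4721ℏ.
L_z,max = lℏ = 4ℏ.

θ(m_l=-1) ≈ 102.92°; |L|−L_z,max ≈ 0.4721ℏ; L_z,max = 4ℏ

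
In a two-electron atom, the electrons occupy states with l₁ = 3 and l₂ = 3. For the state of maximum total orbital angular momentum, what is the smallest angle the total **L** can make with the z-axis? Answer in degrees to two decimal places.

By the triangle rule, |l₁ − l₂| ≤ L ≤ l₁ + l₂.
Allowed values: L = 0, 1, 2, 3, 4, 5, 6.
The maximum is L = 6, with |L_tot| = ℏ√(6·7) = √42 ℏ.
The minimum angle with z is arccos(6/√42) ≈ 22.21°.

θ_min ≈ 22.21°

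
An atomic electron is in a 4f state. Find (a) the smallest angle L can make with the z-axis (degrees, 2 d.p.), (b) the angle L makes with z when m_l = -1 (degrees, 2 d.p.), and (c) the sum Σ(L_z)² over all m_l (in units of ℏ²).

θ_min ≈ 30.00°; θ(m_l=-1) ≈ 106.78°; Σ(L_z)² = 28 ℏ²

4f means n = 4, l = 3.
cos θ_min = 3/√12, so θ_min ≈ 30.00°.
For m_l = -1: cos θ = -1/√12, θ ≈ 106.78°.
Σ m_l² = 28, so Σ(L_z)² = 28 ℏ².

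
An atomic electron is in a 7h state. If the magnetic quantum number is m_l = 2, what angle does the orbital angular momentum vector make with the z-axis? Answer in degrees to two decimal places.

θ ≈ 68.58°

7h means n = 7, l = 5.
|L| = √(l(l+1)) ℏ = √30 ℏ.
L_z = m_l ℏ = 2ℏ.
cos θ = L_z/|L| = 2/√30, so θ ≈ 68.58°.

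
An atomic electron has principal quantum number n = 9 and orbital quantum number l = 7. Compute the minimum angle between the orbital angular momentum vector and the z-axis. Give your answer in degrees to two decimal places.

θ_min ≈ 20.70°

|L| = ℏ√(l(l+1)) = 2√14 ℏ.
The smallest angle corresponds to the largest L_z, i.e. m_l = l = 7, giving L_z = 7ℏ.
cos θ_min = 7/√56, so θ_min ≈ 20.70°.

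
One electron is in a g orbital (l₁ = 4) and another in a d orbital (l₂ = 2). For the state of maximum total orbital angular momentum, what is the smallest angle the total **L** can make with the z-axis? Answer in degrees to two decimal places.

θ_min ≈ 22.21°

L runs from |4 − 2| = 2 to 4 + 2 = 6.
L ∈ {2, 3, 4, 5, 6}.
The maximum is L = 6, with |L_tot| = ℏ√(6·7) = √42 ℏ.
The minimum angle with z is arccos(6/√42) ≈ 22.21°.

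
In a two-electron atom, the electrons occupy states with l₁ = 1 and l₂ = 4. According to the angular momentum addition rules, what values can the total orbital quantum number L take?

L runs from |1 − 4| = 3 to 1 + 4 = 5.
Allowed values: L = 3, 4, 5.

L = 3, 4, 5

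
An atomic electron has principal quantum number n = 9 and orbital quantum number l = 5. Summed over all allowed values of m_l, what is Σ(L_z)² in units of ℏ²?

m_l ∈ {-5, -4, -3, -2, -1, 0, 1, 2, 3, 4, 5}.
Σ m_l² = l(l+1)(2l+1)/3 = 5·6·11/3 = 110.

Σ(L_z)² = 110 ℏ²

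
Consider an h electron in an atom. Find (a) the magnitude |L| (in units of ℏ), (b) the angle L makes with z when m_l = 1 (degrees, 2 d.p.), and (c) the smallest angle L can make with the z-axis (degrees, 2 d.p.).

|L| = √30 ℏ ≈ 5.477ℏ; θ(m_l=1) ≈ 79.48°; θ_min ≈ 24.09°

The letter h corresponds to l = 5.
|L| = ℏ√(5·6) = √30 ℏ ≈ 5.477ℏ.
For m_l = 1: cos θ = 1/√30, θ ≈ 79.48°.
cos θ_min = 5/√30, so θ_min ≈ 24.09°.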